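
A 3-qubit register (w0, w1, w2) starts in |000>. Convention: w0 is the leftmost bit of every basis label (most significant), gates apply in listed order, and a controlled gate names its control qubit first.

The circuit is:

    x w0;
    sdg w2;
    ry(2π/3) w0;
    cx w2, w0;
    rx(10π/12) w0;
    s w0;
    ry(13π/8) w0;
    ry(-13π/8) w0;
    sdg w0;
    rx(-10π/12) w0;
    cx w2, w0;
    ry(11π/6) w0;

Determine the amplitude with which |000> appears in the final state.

The amplitude on |000> is sqrt(2)/2. Key observation: steps 4-11 multiply out to the identity, so the circuit reduces to the remaining gates.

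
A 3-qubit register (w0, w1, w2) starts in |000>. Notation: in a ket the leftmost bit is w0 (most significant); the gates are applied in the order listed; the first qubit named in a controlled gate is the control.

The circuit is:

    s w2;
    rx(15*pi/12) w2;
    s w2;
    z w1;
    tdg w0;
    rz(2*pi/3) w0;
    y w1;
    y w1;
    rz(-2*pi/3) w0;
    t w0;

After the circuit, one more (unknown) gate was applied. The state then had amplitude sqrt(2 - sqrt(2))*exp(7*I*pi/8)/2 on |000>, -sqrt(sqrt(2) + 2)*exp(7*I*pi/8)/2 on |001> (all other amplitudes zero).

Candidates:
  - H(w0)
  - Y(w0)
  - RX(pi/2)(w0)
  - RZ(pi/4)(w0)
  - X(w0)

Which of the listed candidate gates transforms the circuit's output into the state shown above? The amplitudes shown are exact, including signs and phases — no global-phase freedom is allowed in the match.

The unique candidate consistent with the amplitudes is RZ(pi/4)(w0). Key observation: steps 5-10 multiply out to the identity, so the circuit reduces to the remaining gates.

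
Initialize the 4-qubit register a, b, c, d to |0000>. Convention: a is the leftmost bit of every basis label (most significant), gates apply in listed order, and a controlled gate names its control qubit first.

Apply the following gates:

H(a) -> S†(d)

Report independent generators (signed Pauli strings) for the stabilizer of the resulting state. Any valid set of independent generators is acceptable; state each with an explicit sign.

The stabilizer group can be generated by +XIII, +IZII, +IIZI, +IIIZ, among other valid generating sets.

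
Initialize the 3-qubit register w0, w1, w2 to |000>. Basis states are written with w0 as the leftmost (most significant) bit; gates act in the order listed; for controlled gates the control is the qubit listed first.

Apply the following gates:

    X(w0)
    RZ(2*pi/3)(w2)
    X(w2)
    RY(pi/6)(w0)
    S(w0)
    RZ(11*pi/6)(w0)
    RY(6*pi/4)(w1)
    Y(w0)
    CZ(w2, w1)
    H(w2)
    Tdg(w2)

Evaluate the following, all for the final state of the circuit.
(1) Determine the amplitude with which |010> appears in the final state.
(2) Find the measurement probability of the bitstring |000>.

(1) The amplitude on |010> is (-sqrt(6) - sqrt(2))*exp(7*I*pi/12)/8.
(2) The probability of measuring |000> is sqrt(3)/16 + 1/8.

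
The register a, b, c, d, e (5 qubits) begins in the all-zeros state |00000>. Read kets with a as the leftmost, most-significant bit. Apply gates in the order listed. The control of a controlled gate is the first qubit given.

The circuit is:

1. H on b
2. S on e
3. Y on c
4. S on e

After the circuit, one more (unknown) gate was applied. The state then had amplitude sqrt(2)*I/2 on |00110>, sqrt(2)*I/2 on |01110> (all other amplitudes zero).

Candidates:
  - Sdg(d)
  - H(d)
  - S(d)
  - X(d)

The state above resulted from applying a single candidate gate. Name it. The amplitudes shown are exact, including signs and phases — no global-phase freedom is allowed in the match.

The applied gate was X(d).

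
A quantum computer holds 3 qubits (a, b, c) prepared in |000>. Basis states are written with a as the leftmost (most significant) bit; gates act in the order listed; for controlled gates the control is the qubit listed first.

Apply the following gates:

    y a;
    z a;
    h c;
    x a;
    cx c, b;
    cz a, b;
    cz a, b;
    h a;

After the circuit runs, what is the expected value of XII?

In the final state, XII has expectation 1. Key observation: gates 6-7 undo each other exactly, leaving only the rest of the circuit to track.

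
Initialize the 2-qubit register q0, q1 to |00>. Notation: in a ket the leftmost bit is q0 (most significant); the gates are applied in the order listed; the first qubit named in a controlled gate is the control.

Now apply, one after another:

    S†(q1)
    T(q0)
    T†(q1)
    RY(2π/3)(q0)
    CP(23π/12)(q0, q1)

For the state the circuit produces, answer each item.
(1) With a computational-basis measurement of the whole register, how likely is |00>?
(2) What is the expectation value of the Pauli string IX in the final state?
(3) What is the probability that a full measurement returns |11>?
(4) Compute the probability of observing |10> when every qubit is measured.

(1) Outcome |00> occurs with probability 1/4.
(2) The expectation value of IX is 0.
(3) Outcome |11> occurs with probability 0.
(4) A full measurement returns |10> with probability 3/4.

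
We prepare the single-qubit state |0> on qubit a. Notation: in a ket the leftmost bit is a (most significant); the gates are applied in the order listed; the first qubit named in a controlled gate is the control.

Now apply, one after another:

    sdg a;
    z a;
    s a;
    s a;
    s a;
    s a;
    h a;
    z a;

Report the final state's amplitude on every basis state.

The resulting statevector has amplitude sqrt(2)/2 on |0>, -sqrt(2)/2 on |1>.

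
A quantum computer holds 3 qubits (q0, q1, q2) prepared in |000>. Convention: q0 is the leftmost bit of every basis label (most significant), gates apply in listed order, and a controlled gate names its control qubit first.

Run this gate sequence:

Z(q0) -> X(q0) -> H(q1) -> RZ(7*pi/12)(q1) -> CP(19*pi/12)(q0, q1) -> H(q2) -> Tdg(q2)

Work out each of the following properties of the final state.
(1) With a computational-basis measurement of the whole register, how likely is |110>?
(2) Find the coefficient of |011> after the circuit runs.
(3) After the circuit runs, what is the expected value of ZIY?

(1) The probability of measuring |110> is 1/4.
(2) |011> carries amplitude 0 in the final state.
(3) The expectation value of ZIY is sqrt(2)/2.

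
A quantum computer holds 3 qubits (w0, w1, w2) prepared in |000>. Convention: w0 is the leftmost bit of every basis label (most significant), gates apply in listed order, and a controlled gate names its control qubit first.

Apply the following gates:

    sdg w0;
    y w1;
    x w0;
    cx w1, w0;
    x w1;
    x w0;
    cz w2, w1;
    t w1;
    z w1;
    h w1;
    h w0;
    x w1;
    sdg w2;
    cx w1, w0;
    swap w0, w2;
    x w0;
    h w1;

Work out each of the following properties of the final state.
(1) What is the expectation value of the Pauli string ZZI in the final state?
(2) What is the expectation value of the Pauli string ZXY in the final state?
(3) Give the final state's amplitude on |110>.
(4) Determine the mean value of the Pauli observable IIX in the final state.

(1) In the final state, ZZI has expectation 1.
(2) In the final state, ZXY has expectation 0.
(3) The final state's coefficient on |110> equals sqrt(2)*I/2.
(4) The expectation value of IIX is -1.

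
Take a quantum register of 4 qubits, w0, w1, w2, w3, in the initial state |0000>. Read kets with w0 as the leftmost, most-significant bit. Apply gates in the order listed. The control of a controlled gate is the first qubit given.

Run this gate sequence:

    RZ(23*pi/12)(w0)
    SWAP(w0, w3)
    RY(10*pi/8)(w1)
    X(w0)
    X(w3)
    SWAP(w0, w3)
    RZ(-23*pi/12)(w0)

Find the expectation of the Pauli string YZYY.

The observable YZYY averages to 0.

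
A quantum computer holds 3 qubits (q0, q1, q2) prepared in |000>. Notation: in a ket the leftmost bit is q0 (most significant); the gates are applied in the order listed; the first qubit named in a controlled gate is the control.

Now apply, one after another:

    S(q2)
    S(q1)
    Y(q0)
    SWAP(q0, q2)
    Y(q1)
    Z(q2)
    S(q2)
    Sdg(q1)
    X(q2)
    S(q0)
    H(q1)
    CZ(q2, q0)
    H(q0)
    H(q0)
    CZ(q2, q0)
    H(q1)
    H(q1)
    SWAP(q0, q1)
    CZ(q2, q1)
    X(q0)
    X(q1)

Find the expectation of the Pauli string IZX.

The observable IZX averages to 0. Key observation: steps 11-16 multiply out to the identity, so the circuit reduces to the remaining gates.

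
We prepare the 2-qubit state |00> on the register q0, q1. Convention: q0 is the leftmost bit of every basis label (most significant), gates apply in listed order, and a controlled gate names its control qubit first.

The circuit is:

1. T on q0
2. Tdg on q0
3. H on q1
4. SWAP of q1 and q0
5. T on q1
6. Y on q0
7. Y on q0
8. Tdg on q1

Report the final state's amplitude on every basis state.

The resulting statevector has amplitude sqrt(2)/2 on |00>, 0 on |01>, sqrt(2)/2 on |10>, 0 on |11>. Key observation: steps 5-8 multiply out to the identity, so the circuit reduces to the remaining gates.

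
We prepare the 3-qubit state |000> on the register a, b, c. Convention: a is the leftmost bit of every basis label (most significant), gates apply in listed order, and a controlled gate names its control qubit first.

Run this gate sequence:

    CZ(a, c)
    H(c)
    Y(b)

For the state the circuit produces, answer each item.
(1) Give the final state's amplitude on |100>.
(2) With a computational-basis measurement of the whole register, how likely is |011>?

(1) |100> carries amplitude 0 in the final state.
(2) Outcome |011> occurs with probability 1/2.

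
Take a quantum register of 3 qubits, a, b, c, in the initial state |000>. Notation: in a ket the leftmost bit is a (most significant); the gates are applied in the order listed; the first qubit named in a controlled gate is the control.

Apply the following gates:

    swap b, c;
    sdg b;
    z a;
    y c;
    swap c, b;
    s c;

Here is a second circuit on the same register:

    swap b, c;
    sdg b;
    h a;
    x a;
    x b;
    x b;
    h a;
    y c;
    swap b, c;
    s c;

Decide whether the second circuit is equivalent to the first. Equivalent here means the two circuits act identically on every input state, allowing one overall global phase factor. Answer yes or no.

Yes: on every input state the two circuits agree up to one overall phase factor.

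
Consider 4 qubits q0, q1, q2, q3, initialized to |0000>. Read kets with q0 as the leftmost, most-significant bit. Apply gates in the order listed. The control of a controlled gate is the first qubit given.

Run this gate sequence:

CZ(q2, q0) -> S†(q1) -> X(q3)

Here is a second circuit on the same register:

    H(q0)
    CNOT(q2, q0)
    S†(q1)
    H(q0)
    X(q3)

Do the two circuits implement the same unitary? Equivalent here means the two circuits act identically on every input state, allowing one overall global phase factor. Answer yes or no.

Yes: on every input state the two circuits agree up to one overall phase factor.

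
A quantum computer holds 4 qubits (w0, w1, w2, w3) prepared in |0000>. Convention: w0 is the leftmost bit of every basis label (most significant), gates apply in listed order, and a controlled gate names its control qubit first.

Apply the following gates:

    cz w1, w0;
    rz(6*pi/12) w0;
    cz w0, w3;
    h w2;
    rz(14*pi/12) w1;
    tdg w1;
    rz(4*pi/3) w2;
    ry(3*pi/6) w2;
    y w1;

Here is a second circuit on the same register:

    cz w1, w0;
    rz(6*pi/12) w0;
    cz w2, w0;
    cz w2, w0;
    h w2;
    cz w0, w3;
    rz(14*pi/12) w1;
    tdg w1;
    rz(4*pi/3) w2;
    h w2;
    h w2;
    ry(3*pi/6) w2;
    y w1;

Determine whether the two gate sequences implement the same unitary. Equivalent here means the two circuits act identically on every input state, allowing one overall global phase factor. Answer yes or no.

Yes — the two circuits implement the same unitary up to a global phase.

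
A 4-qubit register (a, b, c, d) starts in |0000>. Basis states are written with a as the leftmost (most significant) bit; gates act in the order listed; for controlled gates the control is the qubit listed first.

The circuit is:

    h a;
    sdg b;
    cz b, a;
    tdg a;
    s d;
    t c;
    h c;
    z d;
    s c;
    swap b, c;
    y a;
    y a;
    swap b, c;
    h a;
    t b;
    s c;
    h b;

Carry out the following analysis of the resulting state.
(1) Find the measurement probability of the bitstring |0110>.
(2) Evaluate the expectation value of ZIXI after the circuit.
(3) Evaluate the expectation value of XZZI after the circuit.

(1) The probability of measuring |0110> is sqrt(2)/16 + 1/8. Key observation: steps 10-13 multiply out to the identity, so the circuit reduces to the remaining gates.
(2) In the final state, ZIXI has expectation -sqrt(2)/2.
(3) The observable XZZI averages to 0.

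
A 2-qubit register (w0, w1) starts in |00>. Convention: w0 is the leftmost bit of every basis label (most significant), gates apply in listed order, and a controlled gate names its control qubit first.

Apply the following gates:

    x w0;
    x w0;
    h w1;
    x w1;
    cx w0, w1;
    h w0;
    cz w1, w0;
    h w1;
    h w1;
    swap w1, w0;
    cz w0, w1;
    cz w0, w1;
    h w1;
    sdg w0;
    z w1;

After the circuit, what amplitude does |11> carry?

The final state's coefficient on |11> equals sqrt(2)*I/2. Key observation: steps 8-9 multiply out to the identity, so the circuit reduces to the remaining gates.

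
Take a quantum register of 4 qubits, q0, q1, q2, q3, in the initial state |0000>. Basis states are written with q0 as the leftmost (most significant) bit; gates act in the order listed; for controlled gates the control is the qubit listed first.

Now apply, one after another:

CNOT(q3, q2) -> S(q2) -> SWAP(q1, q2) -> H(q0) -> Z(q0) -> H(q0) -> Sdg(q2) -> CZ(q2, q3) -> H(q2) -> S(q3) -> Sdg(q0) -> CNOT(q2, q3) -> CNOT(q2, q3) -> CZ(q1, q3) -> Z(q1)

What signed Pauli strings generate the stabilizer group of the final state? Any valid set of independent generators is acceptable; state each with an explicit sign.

One valid set of independent stabilizer generators is +IIXI, -ZIII, +IZII, +IIIZ (any independent generating set of the same group is equally correct). Key observation: gates 12-13 undo each other exactly, leaving only the rest of the circuit to track.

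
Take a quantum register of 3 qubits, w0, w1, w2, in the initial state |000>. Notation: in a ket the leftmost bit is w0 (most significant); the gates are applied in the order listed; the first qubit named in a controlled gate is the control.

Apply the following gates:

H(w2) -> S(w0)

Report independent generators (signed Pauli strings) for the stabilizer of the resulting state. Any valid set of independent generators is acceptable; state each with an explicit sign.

The final state is stabilized by the group generated by +IIX, +ZII, +IZI; other independent generating sets are equally valid.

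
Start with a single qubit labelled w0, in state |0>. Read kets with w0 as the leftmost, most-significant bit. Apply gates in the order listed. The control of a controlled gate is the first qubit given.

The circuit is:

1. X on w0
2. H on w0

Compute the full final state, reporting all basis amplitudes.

After the circuit, the state carries amplitude sqrt(2)/2 on |0>, -sqrt(2)/2 on |1>.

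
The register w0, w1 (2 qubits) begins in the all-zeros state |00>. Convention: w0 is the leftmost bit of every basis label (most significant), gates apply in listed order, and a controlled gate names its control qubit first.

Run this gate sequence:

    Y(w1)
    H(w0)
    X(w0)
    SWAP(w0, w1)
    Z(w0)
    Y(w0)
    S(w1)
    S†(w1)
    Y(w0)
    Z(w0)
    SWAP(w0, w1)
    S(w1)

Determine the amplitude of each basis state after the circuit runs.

After the circuit, the state carries amplitude 0 on |00>, -sqrt(2)/2 on |01>, 0 on |10>, -sqrt(2)/2 on |11>. Key observation: gates 4-11 undo each other exactly, leaving only the rest of the circuit to track.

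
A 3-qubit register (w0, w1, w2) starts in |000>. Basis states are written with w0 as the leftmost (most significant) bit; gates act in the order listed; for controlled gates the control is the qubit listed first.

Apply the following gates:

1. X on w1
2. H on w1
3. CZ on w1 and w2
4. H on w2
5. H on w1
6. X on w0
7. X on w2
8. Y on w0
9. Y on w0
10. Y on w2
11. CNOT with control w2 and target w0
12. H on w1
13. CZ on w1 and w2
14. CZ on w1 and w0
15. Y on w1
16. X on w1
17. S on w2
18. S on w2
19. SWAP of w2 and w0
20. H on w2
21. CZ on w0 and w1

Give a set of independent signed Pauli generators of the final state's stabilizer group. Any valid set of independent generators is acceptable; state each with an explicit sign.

The final state is stabilized by the group generated by +XZZ, -ZXI, -ZIX; other independent generating sets are equally valid.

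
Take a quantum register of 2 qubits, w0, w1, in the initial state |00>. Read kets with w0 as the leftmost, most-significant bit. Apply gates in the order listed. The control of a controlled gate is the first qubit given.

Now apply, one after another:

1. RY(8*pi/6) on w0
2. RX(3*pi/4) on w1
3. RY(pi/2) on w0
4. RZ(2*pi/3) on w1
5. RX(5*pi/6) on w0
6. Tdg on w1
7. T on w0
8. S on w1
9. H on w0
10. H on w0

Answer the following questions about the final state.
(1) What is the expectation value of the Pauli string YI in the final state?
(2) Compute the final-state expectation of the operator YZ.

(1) The expectation value of YI is -sqrt(2)/4 - sqrt(6)/8. Key observation: steps 9-10 multiply out to the identity, so the circuit reduces to the remaining gates.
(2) In the final state, YZ has expectation sqrt(3)/8 + 1/4.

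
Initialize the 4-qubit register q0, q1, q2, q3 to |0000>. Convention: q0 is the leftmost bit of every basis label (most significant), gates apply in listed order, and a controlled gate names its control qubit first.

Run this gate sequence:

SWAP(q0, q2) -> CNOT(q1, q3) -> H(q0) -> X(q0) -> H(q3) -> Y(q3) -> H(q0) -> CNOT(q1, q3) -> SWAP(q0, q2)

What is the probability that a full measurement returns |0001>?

Outcome |0001> occurs with probability 1/2.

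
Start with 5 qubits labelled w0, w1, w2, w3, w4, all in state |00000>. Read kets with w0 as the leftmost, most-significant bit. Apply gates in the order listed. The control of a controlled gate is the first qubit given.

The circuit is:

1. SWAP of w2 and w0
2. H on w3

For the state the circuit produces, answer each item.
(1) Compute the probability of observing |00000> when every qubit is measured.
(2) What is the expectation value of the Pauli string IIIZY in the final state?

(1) A full measurement returns |00000> with probability 1/2.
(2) The observable IIIZY averages to 0.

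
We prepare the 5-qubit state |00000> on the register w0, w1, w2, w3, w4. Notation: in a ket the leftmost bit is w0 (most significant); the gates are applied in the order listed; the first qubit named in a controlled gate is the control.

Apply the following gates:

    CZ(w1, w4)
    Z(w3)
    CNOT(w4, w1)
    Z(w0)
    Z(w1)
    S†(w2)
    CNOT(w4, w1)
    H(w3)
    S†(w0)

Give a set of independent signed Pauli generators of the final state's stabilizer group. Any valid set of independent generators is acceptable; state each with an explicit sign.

One valid set of independent stabilizer generators is +IIIXI, +ZIIII, +IZIII, +IIZII, +IIIIZ (any independent generating set of the same group is equally correct).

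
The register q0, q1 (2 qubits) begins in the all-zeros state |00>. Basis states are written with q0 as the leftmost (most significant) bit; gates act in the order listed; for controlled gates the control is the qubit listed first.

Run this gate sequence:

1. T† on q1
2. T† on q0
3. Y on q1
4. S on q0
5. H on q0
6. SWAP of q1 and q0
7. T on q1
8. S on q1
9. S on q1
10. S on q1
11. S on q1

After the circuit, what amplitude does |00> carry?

|00> carries amplitude 0 in the final state. Key observation: the block from step 8 through step 11 cancels to the identity and can be dropped.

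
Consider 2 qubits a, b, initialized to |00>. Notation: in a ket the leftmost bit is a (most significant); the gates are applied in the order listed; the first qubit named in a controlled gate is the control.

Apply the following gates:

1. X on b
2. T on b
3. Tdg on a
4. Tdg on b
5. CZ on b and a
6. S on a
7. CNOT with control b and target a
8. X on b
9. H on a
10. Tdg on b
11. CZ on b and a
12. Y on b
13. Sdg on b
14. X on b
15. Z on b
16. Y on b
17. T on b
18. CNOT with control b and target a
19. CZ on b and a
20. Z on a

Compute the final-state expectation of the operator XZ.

The observable XZ averages to 1.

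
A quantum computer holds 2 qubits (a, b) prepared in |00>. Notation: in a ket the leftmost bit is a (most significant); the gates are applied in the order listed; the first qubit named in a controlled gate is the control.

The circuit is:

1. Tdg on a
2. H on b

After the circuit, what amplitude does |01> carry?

|01> carries amplitude sqrt(2)/2 in the final state.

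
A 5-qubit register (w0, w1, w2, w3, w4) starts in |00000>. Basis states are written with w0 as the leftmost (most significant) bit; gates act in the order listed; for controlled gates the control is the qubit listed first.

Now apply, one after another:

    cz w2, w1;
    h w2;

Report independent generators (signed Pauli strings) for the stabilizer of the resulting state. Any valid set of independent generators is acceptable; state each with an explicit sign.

The final state is stabilized by the group generated by +IIXII, +ZIIII, +IZIII, +IIIZI, +IIIIZ; other independent generating sets are equally valid.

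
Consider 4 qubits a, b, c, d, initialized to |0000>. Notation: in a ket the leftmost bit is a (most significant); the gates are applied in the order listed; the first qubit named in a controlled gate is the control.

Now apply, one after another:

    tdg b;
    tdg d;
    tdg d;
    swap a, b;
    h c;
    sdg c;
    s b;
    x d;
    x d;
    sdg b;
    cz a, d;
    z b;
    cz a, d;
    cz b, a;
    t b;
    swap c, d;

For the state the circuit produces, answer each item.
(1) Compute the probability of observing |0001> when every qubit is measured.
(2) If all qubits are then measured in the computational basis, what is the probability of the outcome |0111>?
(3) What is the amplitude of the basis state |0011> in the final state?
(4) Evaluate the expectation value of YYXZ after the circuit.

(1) Outcome |0001> occurs with probability 1/2. Key observation: gates 7-10 undo each other exactly, leaving only the rest of the circuit to track.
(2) The probability of measuring |0111> is 0.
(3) |0011> carries amplitude 0 in the final state.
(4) In the final state, YYXZ has expectation 0.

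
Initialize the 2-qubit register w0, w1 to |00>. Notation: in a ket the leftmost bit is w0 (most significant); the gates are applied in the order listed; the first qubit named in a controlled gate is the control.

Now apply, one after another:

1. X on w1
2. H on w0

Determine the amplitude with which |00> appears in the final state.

The final state's coefficient on |00> equals 0.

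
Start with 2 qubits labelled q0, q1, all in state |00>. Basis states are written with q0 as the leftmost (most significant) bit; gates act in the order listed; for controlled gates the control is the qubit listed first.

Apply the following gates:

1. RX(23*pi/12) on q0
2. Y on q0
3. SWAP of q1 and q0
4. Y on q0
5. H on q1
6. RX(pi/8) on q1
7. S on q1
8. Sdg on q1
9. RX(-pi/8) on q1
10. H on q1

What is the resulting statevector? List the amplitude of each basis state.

The final amplitudes are 0 on |00>, 0 on |01>, -I*sqrt(sqrt(2)/4 + 1/2)*cos(pi/16)**2/2 - I*sqrt(sqrt(2)/4 + 1/2)*sin(pi/16)**2/2 + sqrt(3)*I*sqrt(1/2 - sqrt(2)/4)*sin(pi/16)**2/2 + sqrt(3)*I*sqrt(1/2 - sqrt(2)/4)*cos(pi/16)**2/2 on |10>, sqrt(1/2 - sqrt(2)/4)*sin(pi/16)**2/2 + sqrt(3)*sqrt(sqrt(2)/4 + 1/2)*sin(pi/16)**2/2 + sqrt(1/2 - sqrt(2)/4)*cos(pi/16)**2/2 + sqrt(3)*sqrt(sqrt(2)/4 + 1/2)*cos(pi/16)**2/2 on |11>. Key observation: the block from step 5 through step 10 cancels to the identity and can be dropped.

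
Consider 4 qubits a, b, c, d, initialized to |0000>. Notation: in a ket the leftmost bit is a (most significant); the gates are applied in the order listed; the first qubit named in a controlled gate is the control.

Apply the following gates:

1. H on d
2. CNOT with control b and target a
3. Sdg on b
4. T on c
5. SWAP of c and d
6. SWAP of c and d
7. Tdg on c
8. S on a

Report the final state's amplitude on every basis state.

The resulting statevector has amplitude sqrt(2)/2 on |0000>, sqrt(2)/2 on |0001>, and 0 on every other basis state.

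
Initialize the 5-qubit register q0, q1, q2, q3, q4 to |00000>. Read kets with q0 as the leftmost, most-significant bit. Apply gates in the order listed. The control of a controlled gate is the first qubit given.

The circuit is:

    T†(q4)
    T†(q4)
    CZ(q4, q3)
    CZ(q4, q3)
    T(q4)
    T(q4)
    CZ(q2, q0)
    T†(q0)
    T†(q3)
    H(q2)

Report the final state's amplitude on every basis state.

The resulting statevector has amplitude sqrt(2)/2 on |00000>, sqrt(2)/2 on |00100>, and 0 on every other basis state. Key observation: gates 1-6 undo each other exactly, leaving only the rest of the circuit to track.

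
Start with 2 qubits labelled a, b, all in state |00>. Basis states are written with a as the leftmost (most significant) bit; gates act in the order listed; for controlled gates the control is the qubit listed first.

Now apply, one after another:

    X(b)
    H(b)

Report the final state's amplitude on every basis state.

The final amplitudes are sqrt(2)/2 on |00>, -sqrt(2)/2 on |01>, 0 on |10>, 0 on |11>.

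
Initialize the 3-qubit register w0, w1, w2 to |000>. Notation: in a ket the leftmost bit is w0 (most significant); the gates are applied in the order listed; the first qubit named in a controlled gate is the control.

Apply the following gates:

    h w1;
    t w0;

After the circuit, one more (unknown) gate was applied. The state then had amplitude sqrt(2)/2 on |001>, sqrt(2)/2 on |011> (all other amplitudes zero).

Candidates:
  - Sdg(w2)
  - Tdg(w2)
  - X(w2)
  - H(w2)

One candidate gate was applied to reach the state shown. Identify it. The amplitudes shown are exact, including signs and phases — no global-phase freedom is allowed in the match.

The applied gate was X(w2).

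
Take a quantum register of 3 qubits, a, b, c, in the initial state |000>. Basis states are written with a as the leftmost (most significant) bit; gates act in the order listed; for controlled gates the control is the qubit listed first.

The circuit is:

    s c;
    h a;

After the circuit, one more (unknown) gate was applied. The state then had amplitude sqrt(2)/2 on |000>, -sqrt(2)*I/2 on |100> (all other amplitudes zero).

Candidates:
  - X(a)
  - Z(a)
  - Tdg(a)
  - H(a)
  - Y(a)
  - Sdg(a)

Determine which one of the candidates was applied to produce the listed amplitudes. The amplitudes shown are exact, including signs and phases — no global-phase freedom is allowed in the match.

The applied gate was Sdg(a).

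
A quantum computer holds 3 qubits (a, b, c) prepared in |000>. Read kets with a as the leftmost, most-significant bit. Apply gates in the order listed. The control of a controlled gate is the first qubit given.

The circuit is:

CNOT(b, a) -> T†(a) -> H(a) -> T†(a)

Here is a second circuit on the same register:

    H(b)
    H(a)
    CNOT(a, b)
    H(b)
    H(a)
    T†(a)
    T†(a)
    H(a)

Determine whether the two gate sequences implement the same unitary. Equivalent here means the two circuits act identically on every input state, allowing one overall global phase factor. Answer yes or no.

No: there is an input state on which the two circuits produce genuinely different outputs (not merely differing by a phase).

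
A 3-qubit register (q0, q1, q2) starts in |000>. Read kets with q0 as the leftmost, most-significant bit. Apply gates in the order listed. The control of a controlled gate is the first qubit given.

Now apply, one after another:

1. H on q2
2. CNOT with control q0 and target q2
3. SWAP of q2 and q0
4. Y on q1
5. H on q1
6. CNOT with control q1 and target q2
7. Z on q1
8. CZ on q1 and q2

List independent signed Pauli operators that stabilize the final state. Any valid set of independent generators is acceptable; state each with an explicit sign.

The final state is stabilized by the group generated by +XII, -IXX, +IZZ; other independent generating sets are equally valid.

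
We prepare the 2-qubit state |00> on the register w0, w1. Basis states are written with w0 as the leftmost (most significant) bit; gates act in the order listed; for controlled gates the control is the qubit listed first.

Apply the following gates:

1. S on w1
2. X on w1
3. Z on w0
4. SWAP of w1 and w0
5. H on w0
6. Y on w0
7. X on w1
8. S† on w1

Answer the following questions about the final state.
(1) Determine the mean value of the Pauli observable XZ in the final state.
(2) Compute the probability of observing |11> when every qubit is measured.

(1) The observable XZ averages to -1.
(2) The probability of measuring |11> is 1/2.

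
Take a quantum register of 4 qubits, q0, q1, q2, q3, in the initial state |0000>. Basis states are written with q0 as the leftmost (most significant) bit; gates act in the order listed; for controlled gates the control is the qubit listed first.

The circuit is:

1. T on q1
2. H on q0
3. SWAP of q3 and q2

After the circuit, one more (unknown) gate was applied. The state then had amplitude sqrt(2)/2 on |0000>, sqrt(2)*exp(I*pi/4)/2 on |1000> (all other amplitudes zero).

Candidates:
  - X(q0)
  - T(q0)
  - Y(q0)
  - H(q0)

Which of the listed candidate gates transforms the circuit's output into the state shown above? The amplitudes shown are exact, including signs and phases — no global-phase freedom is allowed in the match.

The unique candidate consistent with the amplitudes is T(q0).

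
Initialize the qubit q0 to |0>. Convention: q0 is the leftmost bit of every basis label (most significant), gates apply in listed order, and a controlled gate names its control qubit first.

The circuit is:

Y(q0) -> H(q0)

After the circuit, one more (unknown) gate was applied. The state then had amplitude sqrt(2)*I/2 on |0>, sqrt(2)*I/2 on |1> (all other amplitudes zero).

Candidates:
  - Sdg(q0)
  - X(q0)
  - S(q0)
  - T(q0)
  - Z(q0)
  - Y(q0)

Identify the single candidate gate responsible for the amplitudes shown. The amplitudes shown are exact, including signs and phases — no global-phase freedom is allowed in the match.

It was Z(q0) that produced the state shown.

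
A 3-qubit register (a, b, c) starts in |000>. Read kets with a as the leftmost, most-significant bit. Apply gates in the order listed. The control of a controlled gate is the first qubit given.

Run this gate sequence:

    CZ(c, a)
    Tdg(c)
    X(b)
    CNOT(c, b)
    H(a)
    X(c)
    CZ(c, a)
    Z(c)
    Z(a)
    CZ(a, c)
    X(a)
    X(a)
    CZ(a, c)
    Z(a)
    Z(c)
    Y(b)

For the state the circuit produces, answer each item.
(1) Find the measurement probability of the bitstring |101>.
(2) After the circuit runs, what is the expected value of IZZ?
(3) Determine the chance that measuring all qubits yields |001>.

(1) The probability of measuring |101> is 1/2. Key observation: the block from step 8 through step 15 cancels to the identity and can be dropped.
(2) The observable IZZ averages to -1.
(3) Outcome |001> occurs with probability 1/2.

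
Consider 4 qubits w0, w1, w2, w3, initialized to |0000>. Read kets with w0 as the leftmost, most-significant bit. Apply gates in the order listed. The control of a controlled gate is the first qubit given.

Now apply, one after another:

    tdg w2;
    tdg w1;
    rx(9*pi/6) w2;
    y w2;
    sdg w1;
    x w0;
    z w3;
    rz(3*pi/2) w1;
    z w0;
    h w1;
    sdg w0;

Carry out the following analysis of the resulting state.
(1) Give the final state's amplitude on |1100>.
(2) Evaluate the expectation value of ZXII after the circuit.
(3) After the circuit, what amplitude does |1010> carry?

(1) The final state's coefficient on |1100> equals exp(3*I*pi/4)/2.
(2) The expectation value of ZXII is -1.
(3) The final state's coefficient on |1010> equals -exp(I*pi/4)/2.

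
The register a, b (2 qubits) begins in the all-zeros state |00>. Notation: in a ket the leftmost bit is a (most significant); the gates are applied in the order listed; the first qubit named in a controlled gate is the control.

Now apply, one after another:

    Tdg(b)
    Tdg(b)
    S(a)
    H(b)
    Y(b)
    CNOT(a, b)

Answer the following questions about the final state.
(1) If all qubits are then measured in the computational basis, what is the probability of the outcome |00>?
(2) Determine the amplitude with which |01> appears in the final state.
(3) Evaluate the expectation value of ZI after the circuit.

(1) The probability of measuring |00> is 1/2.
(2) The final state's coefficient on |01> equals sqrt(2)*I/2.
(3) In the final state, ZI has expectation 1.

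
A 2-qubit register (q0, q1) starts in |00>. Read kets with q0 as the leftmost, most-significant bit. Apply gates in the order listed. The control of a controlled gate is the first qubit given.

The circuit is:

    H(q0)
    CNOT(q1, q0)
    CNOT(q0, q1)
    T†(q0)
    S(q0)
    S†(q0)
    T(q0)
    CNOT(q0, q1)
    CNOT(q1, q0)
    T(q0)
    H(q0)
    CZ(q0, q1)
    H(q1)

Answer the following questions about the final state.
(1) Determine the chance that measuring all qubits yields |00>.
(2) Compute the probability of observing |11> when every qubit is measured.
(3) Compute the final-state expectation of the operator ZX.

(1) Outcome |00> occurs with probability sqrt(2)/8 + 1/4. Key observation: gates 2-9 undo each other exactly, leaving only the rest of the circuit to track.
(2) The probability of measuring |11> is 1/4 - sqrt(2)/8.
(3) The expectation value of ZX is sqrt(2)/2.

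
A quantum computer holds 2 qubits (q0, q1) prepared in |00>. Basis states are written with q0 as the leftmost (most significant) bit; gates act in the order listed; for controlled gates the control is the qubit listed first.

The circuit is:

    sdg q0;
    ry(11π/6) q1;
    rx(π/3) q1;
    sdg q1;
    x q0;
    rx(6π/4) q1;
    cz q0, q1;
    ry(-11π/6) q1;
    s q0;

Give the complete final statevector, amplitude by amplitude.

After the circuit, the state carries amplitude 0 on |00>, 0 on |01>, -sqrt(2)/4 + sqrt(6)/8 - sqrt(6)*I/8 on |10>, -sqrt(6)/4 - sqrt(2)/8 - 3*sqrt(2)*I/8 on |11>.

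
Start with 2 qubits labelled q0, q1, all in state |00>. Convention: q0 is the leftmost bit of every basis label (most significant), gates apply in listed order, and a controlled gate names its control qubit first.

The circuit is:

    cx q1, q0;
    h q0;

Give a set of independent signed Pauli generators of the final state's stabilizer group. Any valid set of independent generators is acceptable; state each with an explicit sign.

The final state is stabilized by the group generated by +XI, +IZ; other independent generating sets are equally valid.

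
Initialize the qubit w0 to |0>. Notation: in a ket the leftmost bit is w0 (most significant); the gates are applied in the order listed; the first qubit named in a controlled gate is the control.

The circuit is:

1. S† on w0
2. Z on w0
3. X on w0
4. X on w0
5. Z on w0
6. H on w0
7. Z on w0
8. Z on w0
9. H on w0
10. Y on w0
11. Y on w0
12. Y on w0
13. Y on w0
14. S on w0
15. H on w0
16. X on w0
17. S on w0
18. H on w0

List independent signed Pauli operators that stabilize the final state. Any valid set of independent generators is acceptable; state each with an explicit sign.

The stabilizer group can be generated by -Y, among other valid generating sets.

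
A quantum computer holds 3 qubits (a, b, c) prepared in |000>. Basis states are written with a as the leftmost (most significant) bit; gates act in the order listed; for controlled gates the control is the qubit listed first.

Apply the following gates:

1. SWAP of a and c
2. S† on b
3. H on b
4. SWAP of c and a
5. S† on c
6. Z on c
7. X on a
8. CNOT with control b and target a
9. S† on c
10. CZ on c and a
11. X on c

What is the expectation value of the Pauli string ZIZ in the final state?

In the final state, ZIZ has expectation 0.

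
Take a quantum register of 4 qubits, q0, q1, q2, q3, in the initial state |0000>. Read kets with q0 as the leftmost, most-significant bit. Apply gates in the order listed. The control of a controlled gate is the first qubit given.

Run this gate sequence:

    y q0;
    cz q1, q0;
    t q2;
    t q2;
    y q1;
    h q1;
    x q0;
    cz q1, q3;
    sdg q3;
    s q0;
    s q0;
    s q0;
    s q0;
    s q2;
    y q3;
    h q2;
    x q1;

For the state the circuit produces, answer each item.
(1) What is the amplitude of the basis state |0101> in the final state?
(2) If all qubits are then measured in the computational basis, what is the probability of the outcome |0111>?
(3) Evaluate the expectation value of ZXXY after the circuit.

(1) The final state's coefficient on |0101> equals -I/2. Key observation: steps 10-13 multiply out to the identity, so the circuit reduces to the remaining gates.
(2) A full measurement returns |0111> with probability 1/4.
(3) The expectation value of ZXXY is 0.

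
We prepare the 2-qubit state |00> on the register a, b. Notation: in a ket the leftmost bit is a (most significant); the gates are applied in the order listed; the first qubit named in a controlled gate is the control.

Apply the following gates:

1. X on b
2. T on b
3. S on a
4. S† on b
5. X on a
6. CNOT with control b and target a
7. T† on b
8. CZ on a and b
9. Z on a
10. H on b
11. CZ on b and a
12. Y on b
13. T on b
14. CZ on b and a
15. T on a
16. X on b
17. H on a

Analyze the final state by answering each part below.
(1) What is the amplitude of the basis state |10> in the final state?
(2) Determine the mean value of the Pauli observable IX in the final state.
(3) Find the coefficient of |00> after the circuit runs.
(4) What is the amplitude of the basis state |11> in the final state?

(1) The amplitude on |10> is exp(I*pi/4)/2.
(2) The expectation value of IX is sqrt(2)/2.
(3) The amplitude on |00> is exp(I*pi/4)/2.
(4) The final state's coefficient on |11> equals 1/2.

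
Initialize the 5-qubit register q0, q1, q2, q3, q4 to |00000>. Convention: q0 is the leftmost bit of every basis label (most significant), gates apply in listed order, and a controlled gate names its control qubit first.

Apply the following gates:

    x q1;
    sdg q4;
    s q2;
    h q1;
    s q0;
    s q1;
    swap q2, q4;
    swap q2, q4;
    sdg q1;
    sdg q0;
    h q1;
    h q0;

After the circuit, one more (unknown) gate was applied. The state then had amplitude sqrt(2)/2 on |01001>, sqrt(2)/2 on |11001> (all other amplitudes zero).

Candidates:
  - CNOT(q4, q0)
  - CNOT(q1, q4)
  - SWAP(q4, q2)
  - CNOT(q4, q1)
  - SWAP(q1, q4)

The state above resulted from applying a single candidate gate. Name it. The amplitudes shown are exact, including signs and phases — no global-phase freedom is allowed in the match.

The applied gate was CNOT(q1, q4).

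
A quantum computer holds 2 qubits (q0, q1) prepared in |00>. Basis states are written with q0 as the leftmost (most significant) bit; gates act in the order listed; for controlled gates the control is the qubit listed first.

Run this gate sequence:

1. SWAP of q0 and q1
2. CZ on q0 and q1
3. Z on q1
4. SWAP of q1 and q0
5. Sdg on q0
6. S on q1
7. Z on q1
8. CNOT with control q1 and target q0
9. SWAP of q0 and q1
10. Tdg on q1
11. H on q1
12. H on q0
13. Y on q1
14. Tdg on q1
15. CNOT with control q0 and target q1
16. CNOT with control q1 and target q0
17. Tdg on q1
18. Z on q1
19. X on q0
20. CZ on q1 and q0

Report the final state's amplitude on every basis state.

After the circuit, the state carries amplitude exp(I*pi/4)/2 on |00>, -1/2 on |01>, -I/2 on |10>, -exp(I*pi/4)/2 on |11>.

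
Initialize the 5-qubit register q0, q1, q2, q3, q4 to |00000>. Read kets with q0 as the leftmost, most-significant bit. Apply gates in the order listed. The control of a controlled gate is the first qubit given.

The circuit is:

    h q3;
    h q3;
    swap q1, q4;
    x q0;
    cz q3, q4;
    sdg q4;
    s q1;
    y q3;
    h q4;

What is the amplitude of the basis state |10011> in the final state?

|10011> carries amplitude sqrt(2)*I/2 in the final state.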